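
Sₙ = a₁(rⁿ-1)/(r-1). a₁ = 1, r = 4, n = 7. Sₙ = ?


Sₙ = 1×(4^7 - 1)/(4 - 1)
= 1×(16384 - 1)/3
= 1×16383/3
= 5461

S_7 = 5461


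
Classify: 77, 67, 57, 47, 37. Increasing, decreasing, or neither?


Differences: -10, -10, -10, -10
All differences < 0 → strictly DECREASING

Monotonically decreasing


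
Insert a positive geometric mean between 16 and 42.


GM = √(16×42) = √672 = 25.923

GM = 25.923


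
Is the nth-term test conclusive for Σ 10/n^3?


lim(n→∞) 10/n^3 = 0
lim aₙ = 0 → nth-term test is INCONCLUSIVE
(Need other tests; this is actually a convergent p-series with p=3 > 1)

Inconclusive (lim aₙ = 0; need another test)


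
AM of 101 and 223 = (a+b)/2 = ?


AM = (101 + 223)/2 = 324/2 = 162

AM = 162


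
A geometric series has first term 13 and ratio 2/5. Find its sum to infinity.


S∞ = a₁/(1-r) = 13/(1 - 2/5)
= 13/(3/5)
= 65/3

S∞ = 65/3


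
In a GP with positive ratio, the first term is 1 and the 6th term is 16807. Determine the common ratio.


r^(n-1) = aₙ/a₁
r^5 = 16807/1 = 16807
r = 16807^(1/5)
= 7

r = 7


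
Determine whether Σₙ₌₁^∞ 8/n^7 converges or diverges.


p-series test: Σ c/n^p converges if p > 1, diverges if p ≤ 1 (constant c > 0 doesn't affect convergence).
p = 7
7 > 1 → CONVERGES

Converges (p = 7 > 1)


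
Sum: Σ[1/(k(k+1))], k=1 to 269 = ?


1/(k(k+1)) = 1/k - 1/(k+1) (partial fractions)
Telescoping: Σ = 1 - 1/270 = 269/270

Sum = 269/270


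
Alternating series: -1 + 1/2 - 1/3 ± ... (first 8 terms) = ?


S = -1 + 1/2 - 1/3 + 1/4 - 1/5 + 1/6 - 1/7 + 1/8
= -0.6345
(Full series converges to -ln(2) ≈ -0.6931)

S_8 = -0.6345


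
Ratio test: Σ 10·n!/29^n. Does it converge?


aₙ = 10·n!/29^n
a_{n+1}/aₙ = (n+1)!/29^(n+1) × 29^n/n!  (constant 10 cancels)
= (n+1)/29
L = lim(n→∞) (n+1)/29 = ∞
L > 1 → series DIVERGES

Diverges (ratio test: L = ∞ > 1)


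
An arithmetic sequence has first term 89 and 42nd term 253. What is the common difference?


d = (aₙ - a₁)/(n-1)
= (253 - 89)/(42-1)
= 164/41 = 4

d = 4


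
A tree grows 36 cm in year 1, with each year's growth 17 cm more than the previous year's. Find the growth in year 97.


aₙ = a₁ + (n-1)d
= 36 + (97-1)×17
= 36 + 1632
= 1668

a_97 = 1668


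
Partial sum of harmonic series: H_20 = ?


H_20 = 1/1 + 1/2 + 1/3 + ... + 1/20
= 55835135/15519504
≈ 3.5977

H_20 = 55835135/15519504 ≈ 3.5977


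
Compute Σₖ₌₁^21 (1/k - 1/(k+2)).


Telescoping with gap 2: two head and two tail terms survive.
= (1 + 1/2) - (1/22 + 1/23)
= 3/2 - 1/22 - 1/23 = 357/253

Sum = 357/253


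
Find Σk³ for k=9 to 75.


Σₖ₌9^75 k³ = [75·76/2]² − [8·9/2]²
= 8122500 − 1296 = 8121204

Σk³ = 8121204


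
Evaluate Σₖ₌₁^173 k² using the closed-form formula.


n = 173
n(n+1)(2n+1)/6 = 173×174×347/6
= 10445394/6 = 1740899

Σk² = 1740899


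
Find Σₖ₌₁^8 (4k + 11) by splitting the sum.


Σ(4k+11) = 4·Σk + 11·n
= 4·36 + 11·8
= 144 + 88 = 232

Σ = 232


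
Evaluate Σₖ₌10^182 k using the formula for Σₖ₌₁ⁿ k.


Σₖ₌10^182 k = Σₖ₌₁^182 k − Σₖ₌₁^9 k
= 182·183/2 − 9·10/2
= 16653 − 45 = 16608

Σk = 16608


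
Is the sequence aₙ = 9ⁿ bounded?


aₙ = 9ⁿ → as n→∞, aₙ→∞ (since base 9 > 1)
No finite upper bound exists
The sequence is UNBOUNDED

Unbounded (aₙ → ∞ as n → ∞)


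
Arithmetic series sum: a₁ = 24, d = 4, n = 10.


aₙ = 24 + (10-1)×4 = 60
Sₙ = n(a₁+aₙ)/2 = 10×(24+60)/2
= 10×84/2 = 420

S_10 = 420


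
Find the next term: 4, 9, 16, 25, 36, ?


Pattern: perfect squares: n²
Terms: 4, 9, 16, 25, 36
Next term = 49

Next term = 49


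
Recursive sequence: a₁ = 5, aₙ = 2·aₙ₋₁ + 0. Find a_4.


Computing step by step:
a_1 = 5
a_2 = 10
a_3 = 20
a_4 = 40


a_4 = 40


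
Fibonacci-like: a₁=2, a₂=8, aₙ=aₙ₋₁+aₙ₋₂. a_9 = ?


Computing iteratively: 2, 8, 10, 18, 28, 46, 74, 120, 194
a_9 = 194

a_9 = 194


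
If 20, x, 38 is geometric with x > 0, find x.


GM = √(20×38) = √760 = 27.5681

GM = 27.5681


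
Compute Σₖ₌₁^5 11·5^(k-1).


Sₙ = 11×(5^5 - 1)/(5 - 1)
= 11×(3125 - 1)/4
= 11×3124/4
= 8591

S_5 = 8591


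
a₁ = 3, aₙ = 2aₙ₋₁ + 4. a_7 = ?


Computing step by step:
a_1 = 3
a_2 = 10
a_3 = 24
a_4 = 52
a_5 = 108
a_6 = 220
a_7 = 444


a_7 = 444


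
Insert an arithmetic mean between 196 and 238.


AM = (196 + 238)/2 = 434/2 = 217

AM = 217


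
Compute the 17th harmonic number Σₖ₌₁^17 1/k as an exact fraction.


H_17 = 1/1 + 1/2 + 1/3 + ... + 1/17
= 42142223/12252240
≈ 3.4396

H_17 = 42142223/12252240 ≈ 3.4396


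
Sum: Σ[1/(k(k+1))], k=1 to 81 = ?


1/(k(k+1)) = 1/k - 1/(k+1) (partial fractions)
Telescoping: Σ = 1 - 1/82 = 81/82

Sum = 81/82


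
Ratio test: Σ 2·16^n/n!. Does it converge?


aₙ = 2·16^n/n!
a_{n+1}/aₙ = 16^(n+1)/(n+1)! × n!/16^n  (constant 2 cancels)
= 16/(n+1)
L = lim(n→∞) 16/(n+1) = 0
L < 1 → series CONVERGES

Converges (ratio test: L = 0 < 1)


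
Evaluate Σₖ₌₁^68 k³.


n(n+1)/2 = 68×69/2 = 2346
Σk³ = 2346² = 5503716

Σk³ = 5503716


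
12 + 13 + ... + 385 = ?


Σₖ₌12^385 k = Σₖ₌₁^385 k − Σₖ₌₁^11 k
= 385·386/2 − 11·12/2
= 74305 − 66 = 74239

Σk = 74239


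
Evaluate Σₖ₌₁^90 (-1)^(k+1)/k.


S = 1 - 1/2 + 1/3 - 1/4 + 1/5 - 1/6 + 1/7 - 1/8 ± ...
= 0.6876
(Full series converges to +ln(2) ≈ +0.6931)

S_90 = 0.6876


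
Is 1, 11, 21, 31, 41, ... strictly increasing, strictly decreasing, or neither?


Differences: 10, 10, 10, 10
All differences > 0 → strictly INCREASING

Monotonically increasing


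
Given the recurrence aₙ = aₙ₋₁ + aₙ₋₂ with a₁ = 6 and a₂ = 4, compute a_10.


Computing iteratively: 6, 4, 10, 14, 24, 38, 62, 100, 162, 262
a_10 = 262

a_10 = 262


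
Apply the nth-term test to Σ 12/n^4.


lim(n→∞) 12/n^4 = 0
lim aₙ = 0 → nth-term test is INCONCLUSIVE
(Need other tests; this is actually a convergent p-series with p=4 > 1)

Inconclusive (lim aₙ = 0; need another test)


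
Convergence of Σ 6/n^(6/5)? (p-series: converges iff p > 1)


p-series test: Σ c/n^p converges if p > 1, diverges if p ≤ 1 (constant c > 0 doesn't affect convergence).
p = 6/5
6/5 > 1 → CONVERGES

Converges (p = 6/5 > 1)


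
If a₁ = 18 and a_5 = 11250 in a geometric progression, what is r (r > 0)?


r^(n-1) = aₙ/a₁
r^4 = 11250/18 = 625
r = 625^(1/4)
= ±5; taking r > 0 gives r = 5

r = 5


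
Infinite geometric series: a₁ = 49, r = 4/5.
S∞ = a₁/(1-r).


S∞ = a₁/(1-r) = 49/(1 - 4/5)
= 49/(1/5)
= 245

S∞ = 245


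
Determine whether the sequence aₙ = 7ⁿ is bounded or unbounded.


aₙ = 7ⁿ → as n→∞, aₙ→∞ (since base 7 > 1)
No finite upper bound exists
The sequence is UNBOUNDED

Unbounded (aₙ → ∞ as n → ∞)


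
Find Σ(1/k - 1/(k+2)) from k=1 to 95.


Telescoping with gap 2: two head and two tail terms survive.
= (1 + 1/2) - (1/96 + 1/97)
= 3/2 - 1/96 - 1/97 = 13775/9312

Sum = 13775/9312


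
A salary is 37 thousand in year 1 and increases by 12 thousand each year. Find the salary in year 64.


aₙ = a₁ + (n-1)d
= 37 + (64-1)×12
= 37 + 756
= 793

a_64 = 793


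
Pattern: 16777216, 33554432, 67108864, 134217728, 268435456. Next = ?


Pattern: powers of 2: 2ⁿ
Terms: 16777216, 33554432, 67108864, 134217728, 268435456
Next term = 536870912

Next term = 536870912


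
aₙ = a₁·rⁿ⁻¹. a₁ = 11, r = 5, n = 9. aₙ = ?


aₙ = a₁·r^(n-1)
= 11×5^8
= 11×390625
= 4296875

a_9 = 4296875


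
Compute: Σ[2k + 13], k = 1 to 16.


Σ(2k+13) = 2·Σk + 13·n
= 2·136 + 13·16
= 272 + 208 = 480

Σ = 480


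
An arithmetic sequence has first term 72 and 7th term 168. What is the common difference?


d = (aₙ - a₁)/(n-1)
= (168 - 72)/(7-1)
= 96/6 = 16

d = 16


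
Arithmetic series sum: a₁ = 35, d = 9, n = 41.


aₙ = 35 + (41-1)×9 = 395
Sₙ = n(a₁+aₙ)/2 = 41×(35+395)/2
= 41×430/2 = 8815

S_41 = 8815


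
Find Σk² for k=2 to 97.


Σₖ₌2^97 k² = Σₖ₌₁^97 k² − Σₖ₌₁^1 k²
= 97·98·195/6 − 1·2·3/6
= 308945 − 1 = 308944

Σk² = 308944


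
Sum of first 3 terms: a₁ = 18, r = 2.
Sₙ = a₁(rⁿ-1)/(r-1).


Sₙ = 18×(2^3 - 1)/(2 - 1)
= 18×(8 - 1)/1
= 18×7/1
= 126

S_3 = 126


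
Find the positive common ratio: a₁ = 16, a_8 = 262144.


r^(n-1) = aₙ/a₁
r^7 = 262144/16 = 16384
r = 16384^(1/7)
= 4

r = 4


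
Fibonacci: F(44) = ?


Fibonacci sequence: 1, 1, 2, 3, 5, 8, 13, 21, 34, 55, 89, ...
F(44) = 701408733

F(44) = 701408733


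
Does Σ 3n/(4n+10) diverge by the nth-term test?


lim(n→∞) 3n/(4n+10) = 3/4 = 3/4  (divide numerator and denominator by n)
lim aₙ = 3/4 ≠ 0 → series DIVERGES

Diverges (lim aₙ = 3/4 ≠ 0)


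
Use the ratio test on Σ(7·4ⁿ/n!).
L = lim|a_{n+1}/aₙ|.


aₙ = 7·4^n/n!
a_{n+1}/aₙ = 4^(n+1)/(n+1)! × n!/4^n  (constant 7 cancels)
= 4/(n+1)
L = lim(n→∞) 4/(n+1) = 0
L < 1 → series CONVERGES

Converges (ratio test: L = 0 < 1)


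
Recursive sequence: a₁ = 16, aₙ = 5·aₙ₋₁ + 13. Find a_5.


Computing step by step:
a_1 = 16
a_2 = 93
a_3 = 478
a_4 = 2403
a_5 = 12028


a_5 = 12028


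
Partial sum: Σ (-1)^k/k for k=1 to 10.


S = -1 + 1/2 - 1/3 + 1/4 - 1/5 + 1/6 - 1/7 + 1/8 ± ...
= -0.6456
(Full series converges to -ln(2) ≈ -0.6931)

S_10 = -0.6456


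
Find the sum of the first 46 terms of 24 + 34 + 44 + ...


aₙ = 24 + (46-1)×10 = 474
Sₙ = n(a₁+aₙ)/2 = 46×(24+474)/2
= 46×498/2 = 11454

S_46 = 11454


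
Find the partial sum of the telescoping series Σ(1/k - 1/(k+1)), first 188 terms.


Telescoping: adjacent terms cancel.
= 1/1 - 1/189
= 1 - 1/189 = 188/189

Sum = 188/189


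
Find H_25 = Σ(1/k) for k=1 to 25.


H_25 = 1/1 + 1/2 + 1/3 + ... + 1/25
= 34052522467/8923714800
≈ 3.816

H_25 = 34052522467/8923714800 ≈ 3.816


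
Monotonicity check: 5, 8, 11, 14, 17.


Differences: 3, 3, 3, 3
All differences > 0 → strictly INCREASING

Monotonically increasing


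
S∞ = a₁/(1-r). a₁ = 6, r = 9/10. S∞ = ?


S∞ = a₁/(1-r) = 6/(1 - 9/10)
= 6/(1/10)
= 60

S∞ = 60


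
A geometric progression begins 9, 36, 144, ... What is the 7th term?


aₙ = a₁·r^(n-1)
= 9×4^6
= 9×4096
= 36864

a_7 = 36864


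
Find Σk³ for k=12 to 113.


Σₖ₌12^113 k³ = [113·114/2]² − [11·12/2]²
= 41486481 − 4356 = 41482125

Σk³ = 41482125


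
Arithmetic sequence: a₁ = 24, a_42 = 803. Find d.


d = (aₙ - a₁)/(n-1)
= (803 - 24)/(42-1)
= 779/41 = 19

d = 19


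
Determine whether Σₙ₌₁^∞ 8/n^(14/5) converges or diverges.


p-series test: Σ c/n^p converges if p > 1, diverges if p ≤ 1 (constant c > 0 doesn't affect convergence).
p = 14/5
14/5 > 1 → CONVERGES

Converges (p = 14/5 > 1)


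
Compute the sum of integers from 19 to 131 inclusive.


Σₖ₌19^131 k = Σₖ₌₁^131 k − Σₖ₌₁^18 k
= 131·132/2 − 18·19/2
= 8646 − 171 = 8475

Σk = 8475


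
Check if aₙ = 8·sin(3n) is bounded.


For all n, -1 ≤ sin(3n) ≤ 1, so -8 ≤ 8·sin(3n) ≤ 8
Lower bound: -8, Upper bound: 8
The sequence IS bounded

Bounded (-8 ≤ aₙ ≤ 8)


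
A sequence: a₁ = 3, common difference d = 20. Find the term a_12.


aₙ = a₁ + (n-1)d
= 3 + (12-1)×20
= 3 + 220
= 223

a_12 = 223


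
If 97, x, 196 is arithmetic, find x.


AM = (97 + 196)/2 = 293/2 = 146.5

AM = 146.5


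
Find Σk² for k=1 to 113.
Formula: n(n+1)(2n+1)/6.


n = 113
n(n+1)(2n+1)/6 = 113×114×227/6
= 2924214/6 = 487369

Σk² = 487369


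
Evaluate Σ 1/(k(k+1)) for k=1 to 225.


1/(k(k+1)) = 1/k - 1/(k+1) (partial fractions)
Telescoping: Σ = 1 - 1/226 = 225/226

Sum = 225/226


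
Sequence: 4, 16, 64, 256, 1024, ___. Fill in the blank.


Pattern: geometric (r=4)
Terms: 4, 16, 64, 256, 1024
Next term = 4096

Next term = 4096


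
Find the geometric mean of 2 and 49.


GM = √(2×49) = √98 = 9.8995

GM = 9.8995


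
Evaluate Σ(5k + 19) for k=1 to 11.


Σ(5k+19) = 5·Σk + 19·n
= 5·66 + 19·11
= 330 + 209 = 539

Σ = 539


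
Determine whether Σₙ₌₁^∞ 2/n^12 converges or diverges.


p-series test: Σ c/n^p converges if p > 1, diverges if p ≤ 1 (constant c > 0 doesn't affect convergence).
p = 12
12 > 1 → CONVERGES

Converges (p = 12 > 1)


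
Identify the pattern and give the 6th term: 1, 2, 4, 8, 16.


Pattern: geometric (r=2)
Terms: 1, 2, 4, 8, 16
Next term = 32

Next term = 32


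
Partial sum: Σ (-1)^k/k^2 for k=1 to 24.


S = -1 + 1/4 - 1/9 + 1/16 - 1/25 + 1/36 - 1/49 + 1/64 ± ...
= -0.8216
(Full series converges to -π²/12 ≈ -0.8225)

S_24 = -0.8216


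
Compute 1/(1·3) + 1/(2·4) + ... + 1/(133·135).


1/(k(k+2)) = (1/2)·(1/k - 1/(k+2)) (partial fractions)
Telescoping: Σ = (1/2)·(1 + 1/2 - 1/134 - 1/135) = 13433/18090

Sum = 13433/18090


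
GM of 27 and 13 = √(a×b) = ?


GM = √(27×13) = √351 = 18.735

GM = 18.735


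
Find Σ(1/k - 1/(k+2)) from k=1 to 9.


Telescoping with gap 2: two head and two tail terms survive.
= (1 + 1/2) - (1/10 + 1/11)
= 3/2 - 1/10 - 1/11 = 72/55

Sum = 72/55


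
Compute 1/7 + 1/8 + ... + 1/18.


Σₖ₌7^18 1/k = 1/7 + 1/8 + 1/9 + ... + 1/18
= 853661/816816
≈ 1.0451

Sum = 853661/816816 ≈ 1.0451


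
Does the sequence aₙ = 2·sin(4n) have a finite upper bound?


For all n, -1 ≤ sin(4n) ≤ 1, so -2 ≤ 2·sin(4n) ≤ 2
Lower bound: -2, Upper bound: 2
The sequence IS bounded

Bounded (-2 ≤ aₙ ≤ 2)


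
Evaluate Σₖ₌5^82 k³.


Σₖ₌5^82 k³ = [82·83/2]² − [4·5/2]²
= 11580409 − 100 = 11580309

Σk³ = 11580309


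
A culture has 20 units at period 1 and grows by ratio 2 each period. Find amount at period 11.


aₙ = a₁·r^(n-1)
= 20×2^10
= 20×1024
= 20480

a_11 = 20480


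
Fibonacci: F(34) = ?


Fibonacci sequence: 1, 1, 2, 3, 5, 8, 13, 21, 34, 55, 89, ...
F(34) = 5702887

F(34) = 5702887


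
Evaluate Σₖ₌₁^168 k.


n(n+1)/2 = 168×169/2 = 28392/2 = 14196

Σk = 14196


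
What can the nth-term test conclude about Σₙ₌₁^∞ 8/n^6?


lim(n→∞) 8/n^6 = 0
lim aₙ = 0 → nth-term test is INCONCLUSIVE
(Need other tests; this is actually a convergent p-series with p=6 > 1)

Inconclusive (lim aₙ = 0; need another test)


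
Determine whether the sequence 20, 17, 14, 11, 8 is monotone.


Differences: -3, -3, -3, -3
All differences < 0 → strictly DECREASING

Monotonically decreasing


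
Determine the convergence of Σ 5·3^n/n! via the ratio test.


aₙ = 5·3^n/n!
a_{n+1}/aₙ = 3^(n+1)/(n+1)! × n!/3^n  (constant 5 cancels)
= 3/(n+1)
L = lim(n→∞) 3/(n+1) = 0
L < 1 → series CONVERGES

Converges (ratio test: L = 0 < 1)


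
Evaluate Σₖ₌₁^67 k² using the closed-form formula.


n = 67
n(n+1)(2n+1)/6 = 67×68×135/6
= 615060/6 = 102510

Σk² = 102510


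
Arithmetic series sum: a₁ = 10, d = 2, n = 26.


aₙ = 10 + (26-1)×2 = 60
Sₙ = n(a₁+aₙ)/2 = 26×(10+60)/2
= 26×70/2 = 910

S_26 = 910


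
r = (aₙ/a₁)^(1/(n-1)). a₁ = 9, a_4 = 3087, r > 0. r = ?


r^(n-1) = aₙ/a₁
r^3 = 3087/9 = 343
r = 343^(1/3)
= 7

r = 7


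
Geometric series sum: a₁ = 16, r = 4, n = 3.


Sₙ = 16×(4^3 - 1)/(4 - 1)
= 16×(64 - 1)/3
= 16×63/3
= 336

S_3 = 336


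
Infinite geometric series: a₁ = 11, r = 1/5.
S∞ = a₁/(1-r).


S∞ = a₁/(1-r) = 11/(1 - 1/5)
= 11/(4/5)
= 55/4

S∞ = 55/4


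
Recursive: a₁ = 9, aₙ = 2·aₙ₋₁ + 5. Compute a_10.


Computing step by step:
a_1 = 9
a_2 = 23
a_3 = 51
a_4 = 107
a_5 = 219
a_6 = 443
a_7 = 891
a_8 = 1787
a_9 = 3579
a_10 = 7163


a_10 = 7163


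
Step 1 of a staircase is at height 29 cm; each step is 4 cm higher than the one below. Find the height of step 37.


aₙ = a₁ + (n-1)d
= 29 + (37-1)×4
= 29 + 144
= 173

a_37 = 173


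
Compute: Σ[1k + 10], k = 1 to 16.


Σ(1k+10) = 1·Σk + 10·n
= 1·136 + 10·16
= 136 + 160 = 296

Σ = 296


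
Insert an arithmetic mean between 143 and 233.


AM = (143 + 233)/2 = 376/2 = 188

AM = 188


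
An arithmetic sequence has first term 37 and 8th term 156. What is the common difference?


d = (aₙ - a₁)/(n-1)
= (156 - 37)/(8-1)
= 119/7 = 17

d = 17


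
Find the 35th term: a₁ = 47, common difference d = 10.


aₙ = a₁ + (n-1)d
= 47 + (35-1)×10
= 47 + 340
= 387

a_35 = 387


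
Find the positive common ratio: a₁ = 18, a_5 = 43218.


r^(n-1) = aₙ/a₁
r^4 = 43218/18 = 2401
r = 2401^(1/4)
= ±7; taking r > 0 gives r = 7

r = 7


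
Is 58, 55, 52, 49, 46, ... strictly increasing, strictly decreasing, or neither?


Differences: -3, -3, -3, -3
All differences < 0 → strictly DECREASING

Monotonically decreasing


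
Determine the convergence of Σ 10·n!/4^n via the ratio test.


aₙ = 10·n!/4^n
a_{n+1}/aₙ = (n+1)!/4^(n+1) × 4^n/n!  (constant 10 cancels)
= (n+1)/4
L = lim(n→∞) (n+1)/4 = ∞
L > 1 → series DIVERGES

Diverges (ratio test: L = ∞ > 1)


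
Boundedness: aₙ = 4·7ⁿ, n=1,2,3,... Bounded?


aₙ = 4·7ⁿ → as n→∞, aₙ→∞ (since base 7 > 1)
No finite upper bound exists
The sequence is UNBOUNDED

Unbounded (aₙ → ∞ as n → ∞)


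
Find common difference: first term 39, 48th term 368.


d = (aₙ - a₁)/(n-1)
= (368 - 39)/(48-1)
= 329/47 = 7

d = 7


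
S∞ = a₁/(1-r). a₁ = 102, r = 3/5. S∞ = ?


S∞ = a₁/(1-r) = 102/(1 - 3/5)
= 102/(2/5)
= 255

S∞ = 255


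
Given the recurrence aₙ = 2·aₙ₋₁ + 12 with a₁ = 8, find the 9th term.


Computing step by step:
a_1 = 8
a_2 = 28
a_3 = 68
a_4 = 148
a_5 = 308
a_6 = 628
a_7 = 1268
a_8 = 2548
a_9 = 5108


a_9 = 5108


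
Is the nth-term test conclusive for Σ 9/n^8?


lim(n→∞) 9/n^8 = 0
lim aₙ = 0 → nth-term test is INCONCLUSIVE
(Need other tests; this is actually a convergent p-series with p=8 > 1)

Inconclusive (lim aₙ = 0; need another test)


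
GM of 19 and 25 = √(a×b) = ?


GM = √(19×25) = √475 = 21.7945

GM = 21.7945


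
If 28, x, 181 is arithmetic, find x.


AM = (28 + 181)/2 = 209/2 = 104.5

AM = 104.5


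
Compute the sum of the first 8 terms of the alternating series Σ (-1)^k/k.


S = -1 + 1/2 - 1/3 + 1/4 - 1/5 + 1/6 - 1/7 + 1/8
= -0.6345
(Full series converges to -ln(2) ≈ -0.6931)

S_8 = -0.6345


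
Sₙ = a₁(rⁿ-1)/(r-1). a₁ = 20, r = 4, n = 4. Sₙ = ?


Sₙ = 20×(4^4 - 1)/(4 - 1)
= 20×(256 - 1)/3
= 20×255/3
= 1700

S_4 = 1700


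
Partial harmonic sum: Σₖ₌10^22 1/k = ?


Σₖ₌10^22 1/k = 1/10 + 1/11 + 1/12 + ... + 1/22
= 200631103/232792560
≈ 0.8618

Sum = 200631103/232792560 ≈ 0.8618


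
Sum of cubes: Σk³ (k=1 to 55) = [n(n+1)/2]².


n(n+1)/2 = 55×56/2 = 1540
Σk³ = 1540² = 2371600

Σk³ = 2371600


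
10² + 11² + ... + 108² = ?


Σₖ₌10^108 k² = Σₖ₌₁^108 k² − Σₖ₌₁^9 k²
= 108·109·217/6 − 9·10·19/6
= 425754 − 285 = 425469

Σk² = 425469


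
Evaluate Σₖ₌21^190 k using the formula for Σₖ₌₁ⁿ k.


Σₖ₌21^190 k = Σₖ₌₁^190 k − Σₖ₌₁^20 k
= 190·191/2 − 20·21/2
= 18145 − 210 = 17935

Σk = 17935


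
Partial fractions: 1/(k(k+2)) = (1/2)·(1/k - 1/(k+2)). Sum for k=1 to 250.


1/(k(k+2)) = (1/2)·(1/k - 1/(k+2)) (partial fractions)
Telescoping: Σ = (1/2)·(1 + 1/2 - 1/251 - 1/252) = 94375/126504

Sum = 94375/126504


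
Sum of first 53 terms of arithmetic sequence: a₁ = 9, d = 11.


aₙ = 9 + (53-1)×11 = 581
Sₙ = n(a₁+aₙ)/2 = 53×(9+581)/2
= 53×590/2 = 15635

S_53 = 15635


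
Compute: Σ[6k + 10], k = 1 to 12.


Σ(6k+10) = 6·Σk + 10·n
= 6·78 + 10·12
= 468 + 120 = 588

Σ = 588


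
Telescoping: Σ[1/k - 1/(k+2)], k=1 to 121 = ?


Telescoping with gap 2: two head and two tail terms survive.
= (1 + 1/2) - (1/122 + 1/123)
= 3/2 - 1/122 - 1/123 = 11132/7503

Sum = 11132/7503


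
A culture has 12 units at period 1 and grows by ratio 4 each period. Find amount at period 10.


aₙ = a₁·r^(n-1)
= 12×4^9
= 12×262144
= 3145728

a_10 = 3145728


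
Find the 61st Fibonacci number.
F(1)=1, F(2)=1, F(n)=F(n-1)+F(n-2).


Fibonacci sequence: 1, 1, 2, 3, 5, 8, 13, 21, 34, 55, 89, ...
F(61) = 2504730781961

F(61) = 2504730781961


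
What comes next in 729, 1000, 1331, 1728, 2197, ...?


Pattern: perfect cubes: n³
Terms: 729, 1000, 1331, 1728, 2197
Next term = 2744

Next term = 2744


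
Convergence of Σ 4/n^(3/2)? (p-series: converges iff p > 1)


p-series test: Σ c/n^p converges if p > 1, diverges if p ≤ 1 (constant c > 0 doesn't affect convergence).
p = 3/2
3/2 > 1 → CONVERGES

Converges (p = 3/2 > 1)


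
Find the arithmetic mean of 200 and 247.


AM = (200 + 247)/2 = 447/2 = 223.5

AM = 223.5


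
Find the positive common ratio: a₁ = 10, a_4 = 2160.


r^(n-1) = aₙ/a₁
r^3 = 2160/10 = 216
r = 216^(1/3)
= 6

r = 6


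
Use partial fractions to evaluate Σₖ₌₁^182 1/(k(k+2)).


1/(k(k+2)) = (1/2)·(1/k - 1/(k+2)) (partial fractions)
Telescoping: Σ = (1/2)·(1 + 1/2 - 1/183 - 1/184) = 50141/67344

Sum = 50141/67344


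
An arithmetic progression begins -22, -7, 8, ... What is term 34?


aₙ = a₁ + (n-1)d
= -22 + (34-1)×15
= -22 + 495
= 473

a_34 = 473


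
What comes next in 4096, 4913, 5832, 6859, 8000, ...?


Pattern: perfect cubes: n³
Terms: 4096, 4913, 5832, 6859, 8000
Next term = 9261

Next term = 9261


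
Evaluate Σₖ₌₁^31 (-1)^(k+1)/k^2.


S = 1 - 1/4 + 1/9 - 1/16 + 1/25 - 1/36 + 1/49 - 1/64 ± ...
= 0.823
(Full series converges to +π²/12 ≈ +0.8225)

S_31 = 0.823


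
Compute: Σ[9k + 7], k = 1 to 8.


Σ(9k+7) = 9·Σk + 7·n
= 9·36 + 7·8
= 324 + 56 = 380

Σ = 380


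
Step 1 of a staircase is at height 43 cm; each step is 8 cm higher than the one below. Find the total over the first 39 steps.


aₙ = 43 + (39-1)×8 = 347
Sₙ = n(a₁+aₙ)/2 = 39×(43+347)/2
= 39×390/2 = 7605

S_39 = 7605


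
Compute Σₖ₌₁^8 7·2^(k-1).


Sₙ = 7×(2^8 - 1)/(2 - 1)
= 7×(256 - 1)/1
= 7×255/1
= 1785

S_8 = 1785


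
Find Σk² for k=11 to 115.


Σₖ₌11^115 k² = Σₖ₌₁^115 k² − Σₖ₌₁^10 k²
= 115·116·231/6 − 10·11·21/6
= 513590 − 385 = 513205

Σk² = 513205


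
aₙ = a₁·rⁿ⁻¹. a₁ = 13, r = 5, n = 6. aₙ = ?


aₙ = a₁·r^(n-1)
= 13×5^5
= 13×3125
= 40625

a_6 = 40625


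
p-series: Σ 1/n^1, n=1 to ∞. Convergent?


p-series test: Σ c/n^p converges if p > 1, diverges if p ≤ 1 (constant c > 0 doesn't affect convergence).
p = 1
1 ≤ 1 → DIVERGES

Diverges (p = 1 ≤ 1)


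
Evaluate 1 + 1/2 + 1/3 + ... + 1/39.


H_39 = 1/1 + 1/2 + 1/3 + ... + 1/39
= 2066035355155033/485721041551200
≈ 4.2535

H_39 = 2066035355155033/485721041551200 ≈ 4.2535


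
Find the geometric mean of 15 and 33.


GM = √(15×33) = √495 = 22.2486

GM = 22.2486


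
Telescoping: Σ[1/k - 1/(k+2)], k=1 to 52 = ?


Telescoping with gap 2: two head and two tail terms survive.
= (1 + 1/2) - (1/53 + 1/54)
= 3/2 - 1/53 - 1/54 = 2093/1431

Sum = 2093/1431


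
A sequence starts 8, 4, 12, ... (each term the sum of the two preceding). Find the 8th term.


Computing iteratively: 8, 4, 12, 16, 28, 44, 72, 116
a_8 = 116

a_8 = 116


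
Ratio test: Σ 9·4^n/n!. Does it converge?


aₙ = 9·4^n/n!
a_{n+1}/aₙ = 4^(n+1)/(n+1)! × n!/4^n  (constant 9 cancels)
= 4/(n+1)
L = lim(n→∞) 4/(n+1) = 0
L < 1 → series CONVERGES

Converges (ratio test: L = 0 < 1)


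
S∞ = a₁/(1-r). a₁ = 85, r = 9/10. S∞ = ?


S∞ = a₁/(1-r) = 85/(1 - 9/10)
= 85/(1/10)
= 850

S∞ = 850


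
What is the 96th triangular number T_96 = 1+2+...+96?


n(n+1)/2 = 96×97/2 = 9312/2 = 4656

Σk = 4656


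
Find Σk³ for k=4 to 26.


Σₖ₌4^26 k³ = [26·27/2]² − [3·4/2]²
= 123201 − 36 = 123165

Σk³ = 123165


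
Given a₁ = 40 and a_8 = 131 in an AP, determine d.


d = (aₙ - a₁)/(n-1)
= (131 - 40)/(8-1)
= 91/7 = 13

d = 13


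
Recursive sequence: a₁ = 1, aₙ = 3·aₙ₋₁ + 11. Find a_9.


Computing step by step:
a_1 = 1
a_2 = 14
a_3 = 53
a_4 = 170
a_5 = 521
a_6 = 1574
a_7 = 4733
a_8 = 14210
a_9 = 42641


a_9 = 42641


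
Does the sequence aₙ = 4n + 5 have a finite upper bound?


aₙ = 4n + 5 → as n→∞, aₙ→∞
No finite upper bound exists
The sequence is UNBOUNDED

Unbounded (aₙ → ∞ as n → ∞)


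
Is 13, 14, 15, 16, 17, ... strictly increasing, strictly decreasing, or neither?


Differences: 1, 1, 1, 1
All differences > 0 → strictly INCREASING

Monotonically increasing


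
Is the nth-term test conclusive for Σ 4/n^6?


lim(n→∞) 4/n^6 = 0
lim aₙ = 0 → nth-term test is INCONCLUSIVE
(Need other tests; this is actually a convergent p-series with p=6 > 1)

Inconclusive (lim aₙ = 0; need another test)


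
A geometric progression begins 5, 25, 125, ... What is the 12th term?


aₙ = a₁·r^(n-1)
= 5×5^11
= 5×48828125
= 244140625

a_12 = 244140625


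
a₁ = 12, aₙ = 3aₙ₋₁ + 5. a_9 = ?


Computing step by step:
a_1 = 12
a_2 = 41
a_3 = 128
a_4 = 389
a_5 = 1172
a_6 = 3521
a_7 = 10568
a_8 = 31709
a_9 = 95132


a_9 = 95132


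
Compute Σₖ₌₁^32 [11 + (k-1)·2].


aₙ = 11 + (32-1)×2 = 73
Sₙ = n(a₁+aₙ)/2 = 32×(11+73)/2
= 32×84/2 = 1344

S_32 = 1344


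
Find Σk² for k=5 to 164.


Σₖ₌5^164 k² = Σₖ₌₁^164 k² − Σₖ₌₁^4 k²
= 164·165·329/6 − 4·5·9/6
= 1483790 − 30 = 1483760

Σk² = 1483760


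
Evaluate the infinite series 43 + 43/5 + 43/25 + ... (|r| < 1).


S∞ = a₁/(1-r) = 43/(1 - 1/5)
= 43/(4/5)
= 215/4

S∞ = 215/4


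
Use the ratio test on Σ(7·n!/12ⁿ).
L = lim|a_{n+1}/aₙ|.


aₙ = 7·n!/12^n
a_{n+1}/aₙ = (n+1)!/12^(n+1) × 12^n/n!  (constant 7 cancels)
= (n+1)/12
L = lim(n→∞) (n+1)/12 = ∞
L > 1 → series DIVERGES

Diverges (ratio test: L = ∞ > 1)


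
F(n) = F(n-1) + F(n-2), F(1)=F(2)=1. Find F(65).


Fibonacci sequence: 1, 1, 2, 3, 5, 8, 13, 21, 34, 55, 89, ...
F(65) = 17167680177565

F(65) = 17167680177565


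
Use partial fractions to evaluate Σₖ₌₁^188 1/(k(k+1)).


1/(k(k+1)) = 1/k - 1/(k+1) (partial fractions)
Telescoping: Σ = 1 - 1/189 = 188/189

Sum = 188/189


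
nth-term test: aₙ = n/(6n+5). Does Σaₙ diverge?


lim(n→∞) n/(6n+5) = 1/6 = 1/6  (divide numerator and denominator by n)
lim aₙ = 1/6 ≠ 0 → series DIVERGES

Diverges (lim aₙ = 1/6 ≠ 0)


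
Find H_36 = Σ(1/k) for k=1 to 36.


H_36 = 1/1 + 1/2 + 1/3 + ... + 1/36
= 54801925434709/13127595717600
≈ 4.1746

H_36 = 54801925434709/13127595717600 ≈ 4.1746


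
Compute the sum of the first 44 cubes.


n(n+1)/2 = 44×45/2 = 990
Σk³ = 990² = 980100

Σk³ = 980100


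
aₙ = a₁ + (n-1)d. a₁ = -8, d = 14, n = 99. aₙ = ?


aₙ = a₁ + (n-1)d
= -8 + (99-1)×14
= -8 + 1372
= 1364

a_99 = 1364


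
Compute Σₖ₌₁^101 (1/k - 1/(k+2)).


Telescoping with gap 2: two head and two tail terms survive.
= (1 + 1/2) - (1/102 + 1/103)
= 3/2 - 1/102 - 1/103 = 7777/5253

Sum = 7777/5253


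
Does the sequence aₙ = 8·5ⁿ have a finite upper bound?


aₙ = 8·5ⁿ → as n→∞, aₙ→∞ (since base 5 > 1)
No finite upper bound exists
The sequence is UNBOUNDED

Unbounded (aₙ → ∞ as n → ∞)


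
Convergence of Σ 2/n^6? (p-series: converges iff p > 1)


p-series test: Σ c/n^p converges if p > 1, diverges if p ≤ 1 (constant c > 0 doesn't affect convergence).
p = 6
6 > 1 → CONVERGES

Converges (p = 6 > 1)


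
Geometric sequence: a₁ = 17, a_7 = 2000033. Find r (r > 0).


r^(n-1) = aₙ/a₁
r^6 = 2000033/17 = 117649
r = 117649^(1/6)
= ±7; taking r > 0 gives r = 7

r = 7


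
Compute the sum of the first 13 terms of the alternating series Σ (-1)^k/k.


S = -1 + 1/2 - 1/3 + 1/4 - 1/5 + 1/6 - 1/7 + 1/8 ± ...
= -0.7301
(Full series converges to -ln(2) ≈ -0.6931)

S_13 = -0.7301


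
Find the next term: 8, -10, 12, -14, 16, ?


Pattern: alternating sign, magnitude arithmetic (d=2)
Terms: 8, -10, 12, -14, 16
Next term = -18

Next term = -18


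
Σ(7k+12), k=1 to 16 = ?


Σ(7k+12) = 7·Σk + 12·n
= 7·136 + 12·16
= 952 + 192 = 1144

Σ = 1144


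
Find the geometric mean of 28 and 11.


GM = √(28×11) = √308 = 17.5499

GM = 17.5499


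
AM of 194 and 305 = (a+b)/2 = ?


AM = (194 + 305)/2 = 499/2 = 249.5

AM = 249.5


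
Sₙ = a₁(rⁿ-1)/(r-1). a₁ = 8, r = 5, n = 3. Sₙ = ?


Sₙ = 8×(5^3 - 1)/(5 - 1)
= 8×(125 - 1)/4
= 8×124/4
= 248

S_3 = 248


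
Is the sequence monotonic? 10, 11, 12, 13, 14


Differences: 1, 1, 1, 1
All differences > 0 → strictly INCREASING

Monotonically increasing


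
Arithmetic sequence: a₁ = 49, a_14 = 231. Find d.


d = (aₙ - a₁)/(n-1)
= (231 - 49)/(14-1)
= 182/13 = 14

d = 14


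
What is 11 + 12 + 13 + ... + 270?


Σₖ₌11^270 k = Σₖ₌₁^270 k − Σₖ₌₁^10 k
= 270·271/2 − 10·11/2
= 36585 − 55 = 36530

Σk = 36530


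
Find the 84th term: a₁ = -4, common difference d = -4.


aₙ = a₁ + (n-1)d
= -4 + (84-1)×-4
= -4 - 332
= -336

a_84 = -336


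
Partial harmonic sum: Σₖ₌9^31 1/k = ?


Σₖ₌9^31 1/k = 1/9 + 1/10 + 1/11 + ... + 1/31
= 94540143454447/72201776446800
≈ 1.3094

Sum = 94540143454447/72201776446800 ≈ 1.3094


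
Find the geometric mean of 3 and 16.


GM = √(3×16) = √48 = 6.9282

GM = 6.9282


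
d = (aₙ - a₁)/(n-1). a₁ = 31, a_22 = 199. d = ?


d = (aₙ - a₁)/(n-1)
= (199 - 31)/(22-1)
= 168/21 = 8

d = 8


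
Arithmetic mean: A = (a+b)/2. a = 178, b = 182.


AM = (178 + 182)/2 = 360/2 = 180

AM = 180


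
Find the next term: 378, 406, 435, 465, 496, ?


Pattern: triangular numbers: n(n+1)/2
Terms: 378, 406, 435, 465, 496
Next term = 528

Next term = 528


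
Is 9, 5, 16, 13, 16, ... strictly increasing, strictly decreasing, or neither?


Differences: -4, 11, -3, 3
Difference at position 2 is +11 (> 0) but position 1 is -4 (< 0) — sequence both rises and falls
→ NOT monotonic

Not monotonic


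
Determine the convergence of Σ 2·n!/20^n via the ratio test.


aₙ = 2·n!/20^n
a_{n+1}/aₙ = (n+1)!/20^(n+1) × 20^n/n!  (constant 2 cancels)
= (n+1)/20
L = lim(n→∞) (n+1)/20 = ∞
L > 1 → series DIVERGES

Diverges (ratio test: L = ∞ > 1)


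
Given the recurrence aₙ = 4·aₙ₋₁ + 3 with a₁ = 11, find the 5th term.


Computing step by step:
a_1 = 11
a_2 = 47
a_3 = 191
a_4 = 767
a_5 = 3071


a_5 = 3071


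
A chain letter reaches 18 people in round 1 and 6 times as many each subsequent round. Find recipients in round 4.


aₙ = a₁·r^(n-1)
= 18×6^3
= 18×216
= 3888

a_4 = 3888


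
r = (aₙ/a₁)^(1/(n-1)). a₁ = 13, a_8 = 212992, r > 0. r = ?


r^(n-1) = aₙ/a₁
r^7 = 212992/13 = 16384
r = 16384^(1/7)
= 4

r = 4


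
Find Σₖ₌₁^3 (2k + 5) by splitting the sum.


Σ(2k+5) = 2·Σk + 5·n
= 2·6 + 5·3
= 12 + 15 = 27

Σ = 27


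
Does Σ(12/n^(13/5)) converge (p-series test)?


p-series test: Σ c/n^p converges if p > 1, diverges if p ≤ 1 (constant c > 0 doesn't affect convergence).
p = 13/5
13/5 > 1 → CONVERGES

Converges (p = 13/5 > 1)


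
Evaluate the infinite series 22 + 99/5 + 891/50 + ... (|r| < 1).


S∞ = a₁/(1-r) = 22/(1 - 9/10)
= 22/(1/10)
= 220

S∞ = 220


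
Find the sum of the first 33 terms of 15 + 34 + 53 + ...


aₙ = 15 + (33-1)×19 = 623
Sₙ = n(a₁+aₙ)/2 = 33×(15+623)/2
= 33×638/2 = 10527

S_33 = 10527


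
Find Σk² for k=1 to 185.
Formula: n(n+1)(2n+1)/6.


n = 185
n(n+1)(2n+1)/6 = 185×186×371/6
= 12766110/6 = 2127685

Σk² = 2127685


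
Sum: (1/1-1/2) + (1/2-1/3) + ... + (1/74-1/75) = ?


Telescoping: adjacent terms cancel.
= 1/1 - 1/75
= 1 - 1/75 = 74/75

Sum = 74/75


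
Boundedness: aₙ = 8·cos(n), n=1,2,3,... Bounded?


For all n, -1 ≤ cos(n) ≤ 1, so -8 ≤ 8·cos(n) ≤ 8
Lower bound: -8, Upper bound: 8
The sequence IS bounded

Bounded (-8 ≤ aₙ ≤ 8)


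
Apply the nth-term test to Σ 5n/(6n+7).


lim(n→∞) 5n/(6n+7) = 5/6 = 5/6  (divide numerator and denominator by n)
lim aₙ = 5/6 ≠ 0 → series DIVERGES

Diverges (lim aₙ = 5/6 ≠ 0)


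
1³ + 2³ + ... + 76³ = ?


n(n+1)/2 = 76×77/2 = 2926
Σk³ = 2926² = 8561476

Σk³ = 8561476


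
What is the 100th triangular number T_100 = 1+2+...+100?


n(n+1)/2 = 100×101/2 = 10100/2 = 5050

Σk = 5050


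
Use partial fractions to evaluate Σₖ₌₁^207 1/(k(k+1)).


1/(k(k+1)) = 1/k - 1/(k+1) (partial fractions)
Telescoping: Σ = 1 - 1/208 = 207/208

Sum = 207/208


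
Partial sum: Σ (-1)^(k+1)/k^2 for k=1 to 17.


S = 1 - 1/4 + 1/9 - 1/16 + 1/25 - 1/36 + 1/49 - 1/64 ± ...
= 0.8241
(Full series converges to +π²/12 ≈ +0.8225)

S_17 = 0.8241


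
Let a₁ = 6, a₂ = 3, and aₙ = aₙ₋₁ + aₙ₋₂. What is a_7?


Computing iteratively: 6, 3, 9, 12, 21, 33, 54
a_7 = 54

a_7 = 54


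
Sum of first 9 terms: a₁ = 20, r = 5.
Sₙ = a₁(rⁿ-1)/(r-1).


Sₙ = 20×(5^9 - 1)/(5 - 1)
= 20×(1953125 - 1)/4
= 20×1953124/4
= 9765620

S_9 = 9765620


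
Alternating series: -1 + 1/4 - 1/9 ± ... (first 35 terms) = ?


S = -1 + 1/4 - 1/9 + 1/16 - 1/25 + 1/36 - 1/49 + 1/64 ± ...
= -0.8229
(Full series converges to -π²/12 ≈ -0.8225)

S_35 = -0.8229


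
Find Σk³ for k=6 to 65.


Σₖ₌6^65 k³ = [65·66/2]² − [5·6/2]²
= 4601025 − 225 = 4600800

Σk³ = 4600800


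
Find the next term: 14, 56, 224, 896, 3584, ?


Pattern: geometric (r=4)
Terms: 14, 56, 224, 896, 3584
Next term = 14336

Next term = 14336


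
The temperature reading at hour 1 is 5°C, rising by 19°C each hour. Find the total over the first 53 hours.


aₙ = 5 + (53-1)×19 = 993
Sₙ = n(a₁+aₙ)/2 = 53×(5+993)/2
= 53×998/2 = 26447

S_53 = 26447


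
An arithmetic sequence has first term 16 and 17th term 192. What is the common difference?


d = (aₙ - a₁)/(n-1)
= (192 - 16)/(17-1)
= 176/16 = 11

d = 11


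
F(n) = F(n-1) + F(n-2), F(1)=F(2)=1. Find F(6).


Fibonacci sequence: 1, 1, 2, 3, 5, 8
F(6) = 8

F(6) = 8


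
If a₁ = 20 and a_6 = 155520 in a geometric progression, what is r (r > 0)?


r^(n-1) = aₙ/a₁
r^5 = 155520/20 = 7776
r = 7776^(1/5)
= 6

r = 6


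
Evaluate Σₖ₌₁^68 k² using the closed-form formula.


n = 68
n(n+1)(2n+1)/6 = 68×69×137/6
= 642804/6 = 107134

Σk² = 107134


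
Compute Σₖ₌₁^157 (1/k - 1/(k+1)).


Telescoping: adjacent terms cancel.
= 1/1 - 1/158
= 1 - 1/158 = 157/158

Sum = 157/158


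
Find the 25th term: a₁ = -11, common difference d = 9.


aₙ = a₁ + (n-1)d
= -11 + (25-1)×9
= -11 + 216
= 205

a_25 = 205


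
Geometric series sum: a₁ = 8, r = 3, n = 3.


Sₙ = 8×(3^3 - 1)/(3 - 1)
= 8×(27 - 1)/2
= 8×26/2
= 104

S_3 = 104


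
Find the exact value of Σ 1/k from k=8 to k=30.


Σₖ₌8^30 1/k = 1/8 + 1/9 + 1/10 + ... + 1/30
= 3265686320887/2329089562800
≈ 1.4021

Sum = 3265686320887/2329089562800 ≈ 1.4021


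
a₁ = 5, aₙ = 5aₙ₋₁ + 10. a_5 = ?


Computing step by step:
a_1 = 5
a_2 = 35
a_3 = 185
a_4 = 935
a_5 = 4685


a_5 = 4685


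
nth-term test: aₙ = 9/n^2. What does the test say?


lim(n→∞) 9/n^2 = 0
lim aₙ = 0 → nth-term test is INCONCLUSIVE
(Need other tests; this is actually a convergent p-series with p=2 > 1)

Inconclusive (lim aₙ = 0; need another test)


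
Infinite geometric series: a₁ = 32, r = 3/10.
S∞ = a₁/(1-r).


S∞ = a₁/(1-r) = 32/(1 - 3/10)
= 32/(7/10)
= 320/7

S∞ = 320/7


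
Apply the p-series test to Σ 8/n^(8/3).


p-series test: Σ c/n^p converges if p > 1, diverges if p ≤ 1 (constant c > 0 doesn't affect convergence).
p = 8/3
8/3 > 1 → CONVERGES

Converges (p = 8/3 > 1)


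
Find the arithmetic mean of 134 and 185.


AM = (134 + 185)/2 = 319/2 = 159.5

AM = 159.5


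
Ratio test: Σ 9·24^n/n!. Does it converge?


aₙ = 9·24^n/n!
a_{n+1}/aₙ = 24^(n+1)/(n+1)! × n!/24^n  (constant 9 cancels)
= 24/(n+1)
L = lim(n→∞) 24/(n+1) = 0
L < 1 → series CONVERGES

Converges (ratio test: L = 0 < 1)


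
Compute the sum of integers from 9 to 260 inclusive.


Σₖ₌9^260 k = Σₖ₌₁^260 k − Σₖ₌₁^8 k
= 260·261/2 − 8·9/2
= 33930 − 36 = 33894

Σk = 33894


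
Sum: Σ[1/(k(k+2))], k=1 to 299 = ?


1/(k(k+2)) = (1/2)·(1/k - 1/(k+2)) (partial fractions)
Telescoping: Σ = (1/2)·(1 + 1/2 - 1/300 - 1/301) = 134849/180600

Sum = 134849/180600


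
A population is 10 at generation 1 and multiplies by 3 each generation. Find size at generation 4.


aₙ = a₁·r^(n-1)
= 10×3^3
= 10×27
= 270

a_4 = 270


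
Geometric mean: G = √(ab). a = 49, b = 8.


GM = √(49×8) = √392 = 19.799

GM = 19.799


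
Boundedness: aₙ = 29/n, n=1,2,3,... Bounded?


a₁ = 29, a₂ = 29/2, a₃ = 29/3, ...
0 < aₙ ≤ 29 for all n ≥ 1
Lower bound: 0, Upper bound: 29
The sequence IS bounded

Bounded (0 < aₙ ≤ 29)


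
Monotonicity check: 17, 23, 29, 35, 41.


Differences: 6, 6, 6, 6
All differences > 0 → strictly INCREASING

Monotonically increasing


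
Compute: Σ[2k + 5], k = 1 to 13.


Σ(2k+5) = 2·Σk + 5·n
= 2·91 + 5·13
= 182 + 65 = 247

Σ = 247


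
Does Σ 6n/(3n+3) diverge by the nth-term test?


lim(n→∞) 6n/(3n+3) = 6/3 = 2  (divide numerator and denominator by n)
lim aₙ = 2 ≠ 0 → series DIVERGES

Diverges (lim aₙ = 2 ≠ 0)


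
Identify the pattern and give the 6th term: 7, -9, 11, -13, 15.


Pattern: alternating sign, magnitude arithmetic (d=2)
Terms: 7, -9, 11, -13, 15
Next term = -17

Next term = -17


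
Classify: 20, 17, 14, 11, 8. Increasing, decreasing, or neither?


Differences: -3, -3, -3, -3
All differences < 0 → strictly DECREASING

Monotonically decreasing


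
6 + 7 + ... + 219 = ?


Σₖ₌6^219 k = Σₖ₌₁^219 k − Σₖ₌₁^5 k
= 219·220/2 − 5·6/2
= 24090 − 15 = 24075

Σk = 24075


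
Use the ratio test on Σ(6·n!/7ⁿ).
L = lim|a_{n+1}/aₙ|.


aₙ = 6·n!/7^n
a_{n+1}/aₙ = (n+1)!/7^(n+1) × 7^n/n!  (constant 6 cancels)
= (n+1)/7
L = lim(n→∞) (n+1)/7 = ∞
L > 1 → series DIVERGES

Diverges (ratio test: L = ∞ > 1)


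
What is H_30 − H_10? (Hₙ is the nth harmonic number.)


Σₖ₌11^30 1/k = 1/11 + 1/12 + 1/13 + ... + 1/30
= 2482853440057/2329089562800
≈ 1.066

Sum = 2482853440057/2329089562800 ≈ 1.066


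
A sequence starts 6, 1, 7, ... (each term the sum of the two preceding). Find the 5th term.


Computing iteratively: 6, 1, 7, 8, 15
a_5 = 15

a_5 = 15


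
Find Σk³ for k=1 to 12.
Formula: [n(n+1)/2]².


n(n+1)/2 = 12×13/2 = 78
Σk³ = 78² = 6084

Σk³ = 6084


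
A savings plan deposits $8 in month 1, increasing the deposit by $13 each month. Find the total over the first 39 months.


aₙ = 8 + (39-1)×13 = 502
Sₙ = n(a₁+aₙ)/2 = 39×(8+502)/2
= 39×510/2 = 9945

S_39 = 9945
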